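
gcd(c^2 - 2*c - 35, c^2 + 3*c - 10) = c + 5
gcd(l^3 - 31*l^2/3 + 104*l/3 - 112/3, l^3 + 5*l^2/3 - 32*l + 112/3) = l - 4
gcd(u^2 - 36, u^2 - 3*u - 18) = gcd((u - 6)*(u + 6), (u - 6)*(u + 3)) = u - 6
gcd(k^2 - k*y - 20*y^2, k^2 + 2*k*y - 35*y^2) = -k + 5*y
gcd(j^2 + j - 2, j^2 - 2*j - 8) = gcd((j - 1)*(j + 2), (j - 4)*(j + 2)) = j + 2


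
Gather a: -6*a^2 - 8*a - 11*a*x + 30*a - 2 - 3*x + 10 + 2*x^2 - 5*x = -6*a^2 + a*(22 - 11*x) + 2*x^2 - 8*x + 8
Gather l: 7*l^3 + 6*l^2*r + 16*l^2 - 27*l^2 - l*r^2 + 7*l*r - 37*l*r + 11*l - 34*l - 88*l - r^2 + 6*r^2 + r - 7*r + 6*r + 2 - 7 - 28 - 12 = 7*l^3 + l^2*(6*r - 11) + l*(-r^2 - 30*r - 111) + 5*r^2 - 45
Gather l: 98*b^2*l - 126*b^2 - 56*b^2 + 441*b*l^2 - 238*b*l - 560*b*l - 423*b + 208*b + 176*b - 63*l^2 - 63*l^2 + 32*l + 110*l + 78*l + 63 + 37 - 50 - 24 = -182*b^2 - 39*b + l^2*(441*b - 126) + l*(98*b^2 - 798*b + 220) + 26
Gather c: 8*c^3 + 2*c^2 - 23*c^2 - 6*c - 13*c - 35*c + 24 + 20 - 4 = 8*c^3 - 21*c^2 - 54*c + 40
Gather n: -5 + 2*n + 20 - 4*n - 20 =-2*n - 5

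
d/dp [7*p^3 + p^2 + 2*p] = 21*p^2 + 2*p + 2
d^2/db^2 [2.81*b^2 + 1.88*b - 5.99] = 5.62000000000000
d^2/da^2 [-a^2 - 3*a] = -2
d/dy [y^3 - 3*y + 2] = 3*y^2 - 3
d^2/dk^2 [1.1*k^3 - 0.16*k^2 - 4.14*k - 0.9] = 6.6*k - 0.32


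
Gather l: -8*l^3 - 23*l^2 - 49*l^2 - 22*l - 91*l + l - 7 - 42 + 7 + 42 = -8*l^3 - 72*l^2 - 112*l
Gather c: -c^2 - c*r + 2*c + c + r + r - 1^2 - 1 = -c^2 + c*(3 - r) + 2*r - 2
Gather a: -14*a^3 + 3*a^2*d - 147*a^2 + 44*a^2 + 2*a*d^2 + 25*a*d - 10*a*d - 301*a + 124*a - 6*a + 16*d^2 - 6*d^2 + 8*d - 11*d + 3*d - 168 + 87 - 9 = -14*a^3 + a^2*(3*d - 103) + a*(2*d^2 + 15*d - 183) + 10*d^2 - 90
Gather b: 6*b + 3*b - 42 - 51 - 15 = 9*b - 108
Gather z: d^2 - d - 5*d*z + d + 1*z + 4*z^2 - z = d^2 - 5*d*z + 4*z^2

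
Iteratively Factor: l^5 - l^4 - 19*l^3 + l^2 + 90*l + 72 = (l - 3)*(l^4 + 2*l^3 - 13*l^2 - 38*l - 24) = (l - 4)*(l - 3)*(l^3 + 6*l^2 + 11*l + 6) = (l - 4)*(l - 3)*(l + 2)*(l^2 + 4*l + 3) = (l - 4)*(l - 3)*(l + 2)*(l + 3)*(l + 1)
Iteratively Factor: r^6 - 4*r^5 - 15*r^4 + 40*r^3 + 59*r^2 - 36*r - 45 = (r + 3)*(r^5 - 7*r^4 + 6*r^3 + 22*r^2 - 7*r - 15) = (r - 1)*(r + 3)*(r^4 - 6*r^3 + 22*r + 15) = (r - 1)*(r + 1)*(r + 3)*(r^3 - 7*r^2 + 7*r + 15) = (r - 5)*(r - 1)*(r + 1)*(r + 3)*(r^2 - 2*r - 3) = (r - 5)*(r - 3)*(r - 1)*(r + 1)*(r + 3)*(r + 1)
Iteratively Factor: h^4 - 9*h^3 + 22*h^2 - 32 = (h + 1)*(h^3 - 10*h^2 + 32*h - 32) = (h - 4)*(h + 1)*(h^2 - 6*h + 8) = (h - 4)*(h - 2)*(h + 1)*(h - 4)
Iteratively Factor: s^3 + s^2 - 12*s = (s - 3)*(s^2 + 4*s) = s*(s - 3)*(s + 4)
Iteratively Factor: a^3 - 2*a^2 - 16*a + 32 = (a - 2)*(a^2 - 16) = (a - 2)*(a + 4)*(a - 4)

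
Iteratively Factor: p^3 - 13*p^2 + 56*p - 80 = (p - 4)*(p^2 - 9*p + 20) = (p - 5)*(p - 4)*(p - 4)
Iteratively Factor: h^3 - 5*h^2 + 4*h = (h - 1)*(h^2 - 4*h) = h*(h - 1)*(h - 4)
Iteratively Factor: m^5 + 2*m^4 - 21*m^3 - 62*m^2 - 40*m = (m - 5)*(m^4 + 7*m^3 + 14*m^2 + 8*m) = (m - 5)*(m + 4)*(m^3 + 3*m^2 + 2*m) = m*(m - 5)*(m + 4)*(m^2 + 3*m + 2) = m*(m - 5)*(m + 1)*(m + 4)*(m + 2)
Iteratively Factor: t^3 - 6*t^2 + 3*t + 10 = (t - 2)*(t^2 - 4*t - 5) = (t - 5)*(t - 2)*(t + 1)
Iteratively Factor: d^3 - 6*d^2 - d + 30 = (d - 5)*(d^2 - d - 6) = (d - 5)*(d + 2)*(d - 3)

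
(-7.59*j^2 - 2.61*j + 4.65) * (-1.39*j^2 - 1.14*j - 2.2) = 10.5501*j^4 + 12.2805*j^3 + 13.2099*j^2 + 0.441*j - 10.23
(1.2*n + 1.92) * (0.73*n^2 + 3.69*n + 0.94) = 0.876*n^3 + 5.8296*n^2 + 8.2128*n + 1.8048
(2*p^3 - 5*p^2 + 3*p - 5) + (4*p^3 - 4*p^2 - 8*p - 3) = 6*p^3 - 9*p^2 - 5*p - 8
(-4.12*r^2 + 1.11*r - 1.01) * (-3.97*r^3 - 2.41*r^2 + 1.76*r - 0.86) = 16.3564*r^5 + 5.5225*r^4 - 5.9166*r^3 + 7.9309*r^2 - 2.7322*r + 0.8686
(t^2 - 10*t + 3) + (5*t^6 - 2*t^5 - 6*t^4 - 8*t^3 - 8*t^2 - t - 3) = 5*t^6 - 2*t^5 - 6*t^4 - 8*t^3 - 7*t^2 - 11*t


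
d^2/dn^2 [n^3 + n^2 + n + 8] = 6*n + 2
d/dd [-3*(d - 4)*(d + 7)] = -6*d - 9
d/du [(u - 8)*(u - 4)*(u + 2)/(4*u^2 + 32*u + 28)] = (u^4 + 16*u^3 - 67*u^2 - 268*u - 456)/(4*(u^4 + 16*u^3 + 78*u^2 + 112*u + 49))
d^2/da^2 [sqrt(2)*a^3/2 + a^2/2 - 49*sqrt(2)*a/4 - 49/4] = 3*sqrt(2)*a + 1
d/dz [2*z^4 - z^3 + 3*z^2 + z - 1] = 8*z^3 - 3*z^2 + 6*z + 1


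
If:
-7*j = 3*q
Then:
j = -3*q/7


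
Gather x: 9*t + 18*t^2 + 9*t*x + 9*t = 18*t^2 + 9*t*x + 18*t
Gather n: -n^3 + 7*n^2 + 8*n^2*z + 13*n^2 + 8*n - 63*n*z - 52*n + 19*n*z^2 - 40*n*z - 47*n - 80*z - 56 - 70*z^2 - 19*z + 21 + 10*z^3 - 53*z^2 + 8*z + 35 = -n^3 + n^2*(8*z + 20) + n*(19*z^2 - 103*z - 91) + 10*z^3 - 123*z^2 - 91*z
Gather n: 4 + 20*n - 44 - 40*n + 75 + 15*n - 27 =8 - 5*n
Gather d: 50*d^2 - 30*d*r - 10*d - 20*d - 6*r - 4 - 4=50*d^2 + d*(-30*r - 30) - 6*r - 8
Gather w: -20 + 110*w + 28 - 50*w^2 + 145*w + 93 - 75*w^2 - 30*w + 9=-125*w^2 + 225*w + 110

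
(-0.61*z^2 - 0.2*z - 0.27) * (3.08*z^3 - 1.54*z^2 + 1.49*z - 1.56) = -1.8788*z^5 + 0.3234*z^4 - 1.4325*z^3 + 1.0694*z^2 - 0.0903*z + 0.4212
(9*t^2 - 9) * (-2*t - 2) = -18*t^3 - 18*t^2 + 18*t + 18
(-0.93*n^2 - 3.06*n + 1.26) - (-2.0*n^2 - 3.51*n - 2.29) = 1.07*n^2 + 0.45*n + 3.55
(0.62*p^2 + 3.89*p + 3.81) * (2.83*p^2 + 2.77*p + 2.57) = 1.7546*p^4 + 12.7261*p^3 + 23.151*p^2 + 20.551*p + 9.7917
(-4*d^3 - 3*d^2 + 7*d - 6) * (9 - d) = 4*d^4 - 33*d^3 - 34*d^2 + 69*d - 54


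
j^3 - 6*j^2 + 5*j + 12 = (j - 4)*(j - 3)*(j + 1)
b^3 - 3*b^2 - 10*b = b*(b - 5)*(b + 2)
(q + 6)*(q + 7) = q^2 + 13*q + 42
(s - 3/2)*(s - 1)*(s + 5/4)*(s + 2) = s^4 + 3*s^3/4 - 33*s^2/8 - 11*s/8 + 15/4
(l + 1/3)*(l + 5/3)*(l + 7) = l^3 + 9*l^2 + 131*l/9 + 35/9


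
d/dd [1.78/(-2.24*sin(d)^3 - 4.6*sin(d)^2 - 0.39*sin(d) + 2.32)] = (11.9616*sin(d)^2 + 16.376*sin(d) + 0.6942)*cos(d)/(2.24*sin(d)^3 + 4.6*sin(d)^2 + 0.39*sin(d) - 2.32)^2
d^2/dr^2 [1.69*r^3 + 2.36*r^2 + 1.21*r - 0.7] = 10.14*r + 4.72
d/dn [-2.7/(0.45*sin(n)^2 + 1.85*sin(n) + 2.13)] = (2.43*sin(n) + 4.995)*cos(n)/(0.45*sin(n)^2 + 1.85*sin(n) + 2.13)^2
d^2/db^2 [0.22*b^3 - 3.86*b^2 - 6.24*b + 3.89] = 1.32*b - 7.72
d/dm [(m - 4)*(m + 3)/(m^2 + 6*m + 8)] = (7*m^2 + 40*m + 64)/(m^4 + 12*m^3 + 52*m^2 + 96*m + 64)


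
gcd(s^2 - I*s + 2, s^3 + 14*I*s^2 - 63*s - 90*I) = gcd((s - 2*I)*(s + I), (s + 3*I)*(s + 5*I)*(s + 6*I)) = 1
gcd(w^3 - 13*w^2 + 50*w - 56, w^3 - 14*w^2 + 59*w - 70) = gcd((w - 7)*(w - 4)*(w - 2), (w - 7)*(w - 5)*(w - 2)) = w^2 - 9*w + 14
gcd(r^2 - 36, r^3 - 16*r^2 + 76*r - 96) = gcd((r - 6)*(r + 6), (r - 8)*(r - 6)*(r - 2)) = r - 6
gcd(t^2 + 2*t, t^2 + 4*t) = t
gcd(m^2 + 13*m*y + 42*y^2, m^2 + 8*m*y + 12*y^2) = m + 6*y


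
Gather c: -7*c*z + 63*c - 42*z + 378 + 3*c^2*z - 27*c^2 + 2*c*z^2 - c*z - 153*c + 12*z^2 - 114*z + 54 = c^2*(3*z - 27) + c*(2*z^2 - 8*z - 90) + 12*z^2 - 156*z + 432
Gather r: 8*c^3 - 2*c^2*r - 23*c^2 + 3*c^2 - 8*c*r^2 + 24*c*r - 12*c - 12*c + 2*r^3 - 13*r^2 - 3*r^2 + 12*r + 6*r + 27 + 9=8*c^3 - 20*c^2 - 24*c + 2*r^3 + r^2*(-8*c - 16) + r*(-2*c^2 + 24*c + 18) + 36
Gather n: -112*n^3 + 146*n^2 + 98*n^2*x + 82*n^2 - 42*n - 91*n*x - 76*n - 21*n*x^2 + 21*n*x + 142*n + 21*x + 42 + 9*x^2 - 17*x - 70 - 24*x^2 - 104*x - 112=-112*n^3 + n^2*(98*x + 228) + n*(-21*x^2 - 70*x + 24) - 15*x^2 - 100*x - 140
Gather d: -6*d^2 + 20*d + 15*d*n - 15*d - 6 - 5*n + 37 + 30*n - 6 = -6*d^2 + d*(15*n + 5) + 25*n + 25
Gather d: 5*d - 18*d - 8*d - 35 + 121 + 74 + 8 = 168 - 21*d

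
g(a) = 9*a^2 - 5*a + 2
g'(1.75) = 26.50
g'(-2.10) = -42.80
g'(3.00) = 49.00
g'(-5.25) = -99.50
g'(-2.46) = -49.28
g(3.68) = 105.48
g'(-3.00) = -59.00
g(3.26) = 81.35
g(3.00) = 68.00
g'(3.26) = 53.68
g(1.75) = 20.81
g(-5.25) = 276.31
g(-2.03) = 49.24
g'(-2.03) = -41.54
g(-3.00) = 98.00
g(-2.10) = 52.19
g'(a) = 18*a - 5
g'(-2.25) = -45.50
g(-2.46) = 68.76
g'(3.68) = 61.24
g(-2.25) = 58.81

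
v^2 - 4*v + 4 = (v - 2)^2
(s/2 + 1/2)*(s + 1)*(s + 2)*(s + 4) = s^4/2 + 4*s^3 + 21*s^2/2 + 11*s + 4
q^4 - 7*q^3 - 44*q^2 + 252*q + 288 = (q - 8)*(q - 6)*(q + 1)*(q + 6)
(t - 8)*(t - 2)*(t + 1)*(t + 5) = t^4 - 4*t^3 - 39*t^2 + 46*t + 80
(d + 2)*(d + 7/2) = d^2 + 11*d/2 + 7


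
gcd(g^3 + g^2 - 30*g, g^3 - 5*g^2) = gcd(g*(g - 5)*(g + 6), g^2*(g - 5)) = g^2 - 5*g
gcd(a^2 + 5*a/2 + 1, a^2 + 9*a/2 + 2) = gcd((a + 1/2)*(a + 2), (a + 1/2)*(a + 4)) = a + 1/2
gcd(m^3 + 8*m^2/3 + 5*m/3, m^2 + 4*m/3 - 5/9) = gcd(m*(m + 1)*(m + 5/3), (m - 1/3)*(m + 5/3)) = m + 5/3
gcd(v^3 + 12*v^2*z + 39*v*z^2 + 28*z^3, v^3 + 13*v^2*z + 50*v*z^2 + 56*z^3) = v^2 + 11*v*z + 28*z^2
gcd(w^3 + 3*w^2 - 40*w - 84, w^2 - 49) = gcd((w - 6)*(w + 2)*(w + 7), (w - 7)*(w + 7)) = w + 7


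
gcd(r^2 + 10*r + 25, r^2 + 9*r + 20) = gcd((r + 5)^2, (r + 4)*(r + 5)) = r + 5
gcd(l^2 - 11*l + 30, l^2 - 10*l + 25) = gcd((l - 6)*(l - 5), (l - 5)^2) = l - 5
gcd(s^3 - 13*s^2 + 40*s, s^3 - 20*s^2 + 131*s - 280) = s^2 - 13*s + 40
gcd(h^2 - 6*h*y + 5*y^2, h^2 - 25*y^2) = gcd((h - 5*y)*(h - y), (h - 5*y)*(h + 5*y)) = -h + 5*y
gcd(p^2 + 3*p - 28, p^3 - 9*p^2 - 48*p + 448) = p + 7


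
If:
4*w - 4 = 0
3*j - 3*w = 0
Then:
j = 1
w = 1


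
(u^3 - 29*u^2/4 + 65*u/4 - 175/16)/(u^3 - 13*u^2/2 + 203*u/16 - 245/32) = 2*(2*u - 5)/(4*u - 7)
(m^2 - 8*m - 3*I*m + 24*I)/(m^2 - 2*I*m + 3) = (m - 8)/(m + I)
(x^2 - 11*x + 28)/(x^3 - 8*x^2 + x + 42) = (x - 4)/(x^2 - x - 6)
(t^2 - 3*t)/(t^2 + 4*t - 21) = t/(t + 7)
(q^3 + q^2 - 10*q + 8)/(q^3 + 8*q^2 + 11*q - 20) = (q - 2)/(q + 5)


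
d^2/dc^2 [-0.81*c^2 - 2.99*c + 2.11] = -1.62000000000000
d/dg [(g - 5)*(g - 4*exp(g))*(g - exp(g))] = (1 - exp(g))*(g - 5)*(g - 4*exp(g)) - (g - 5)*(g - exp(g))*(4*exp(g) - 1) + (g - 4*exp(g))*(g - exp(g))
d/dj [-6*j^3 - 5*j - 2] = -18*j^2 - 5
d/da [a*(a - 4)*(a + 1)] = 3*a^2 - 6*a - 4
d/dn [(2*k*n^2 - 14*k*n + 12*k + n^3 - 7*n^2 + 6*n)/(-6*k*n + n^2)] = (-12*k^2*n^2 + 72*k^2 - 12*k*n^3 + 56*k*n^2 - 24*k*n + n^4 - 6*n^2)/(n^2*(36*k^2 - 12*k*n + n^2))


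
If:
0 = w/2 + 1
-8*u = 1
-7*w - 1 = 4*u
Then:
No Solution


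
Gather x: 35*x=35*x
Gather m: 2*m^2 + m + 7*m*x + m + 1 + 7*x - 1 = 2*m^2 + m*(7*x + 2) + 7*x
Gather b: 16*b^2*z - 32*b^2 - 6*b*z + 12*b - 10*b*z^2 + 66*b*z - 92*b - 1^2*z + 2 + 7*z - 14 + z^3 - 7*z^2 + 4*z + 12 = b^2*(16*z - 32) + b*(-10*z^2 + 60*z - 80) + z^3 - 7*z^2 + 10*z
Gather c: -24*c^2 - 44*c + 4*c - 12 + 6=-24*c^2 - 40*c - 6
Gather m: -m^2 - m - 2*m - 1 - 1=-m^2 - 3*m - 2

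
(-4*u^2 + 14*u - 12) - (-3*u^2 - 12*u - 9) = -u^2 + 26*u - 3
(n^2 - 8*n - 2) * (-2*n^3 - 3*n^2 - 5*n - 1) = -2*n^5 + 13*n^4 + 23*n^3 + 45*n^2 + 18*n + 2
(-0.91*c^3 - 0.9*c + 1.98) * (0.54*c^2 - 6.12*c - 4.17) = -0.4914*c^5 + 5.5692*c^4 + 3.3087*c^3 + 6.5772*c^2 - 8.3646*c - 8.2566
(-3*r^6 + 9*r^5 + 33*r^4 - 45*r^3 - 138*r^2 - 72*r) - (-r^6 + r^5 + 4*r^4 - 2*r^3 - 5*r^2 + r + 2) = -2*r^6 + 8*r^5 + 29*r^4 - 43*r^3 - 133*r^2 - 73*r - 2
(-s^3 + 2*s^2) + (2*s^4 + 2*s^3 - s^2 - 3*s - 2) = 2*s^4 + s^3 + s^2 - 3*s - 2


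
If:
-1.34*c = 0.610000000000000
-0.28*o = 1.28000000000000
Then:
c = -0.46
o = -4.57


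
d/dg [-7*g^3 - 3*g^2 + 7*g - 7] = -21*g^2 - 6*g + 7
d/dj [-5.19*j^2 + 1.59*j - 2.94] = 1.59 - 10.38*j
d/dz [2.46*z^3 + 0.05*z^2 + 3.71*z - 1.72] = 7.38*z^2 + 0.1*z + 3.71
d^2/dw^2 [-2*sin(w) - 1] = 2*sin(w)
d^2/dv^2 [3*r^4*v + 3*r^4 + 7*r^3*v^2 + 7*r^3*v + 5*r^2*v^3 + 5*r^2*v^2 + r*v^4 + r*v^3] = 2*r*(7*r^2 + 15*r*v + 5*r + 6*v^2 + 3*v)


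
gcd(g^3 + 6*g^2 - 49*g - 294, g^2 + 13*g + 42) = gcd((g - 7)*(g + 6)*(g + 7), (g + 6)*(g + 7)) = g^2 + 13*g + 42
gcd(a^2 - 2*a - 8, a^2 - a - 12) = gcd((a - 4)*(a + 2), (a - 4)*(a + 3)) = a - 4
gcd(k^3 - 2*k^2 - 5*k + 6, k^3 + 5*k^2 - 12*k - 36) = k^2 - k - 6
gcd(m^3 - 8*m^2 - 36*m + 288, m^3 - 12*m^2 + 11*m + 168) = m - 8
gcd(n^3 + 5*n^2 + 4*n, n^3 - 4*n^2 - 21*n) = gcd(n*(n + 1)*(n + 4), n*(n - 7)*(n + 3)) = n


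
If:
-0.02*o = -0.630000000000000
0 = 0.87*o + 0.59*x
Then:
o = 31.50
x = -46.45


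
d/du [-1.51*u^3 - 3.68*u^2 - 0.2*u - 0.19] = -4.53*u^2 - 7.36*u - 0.2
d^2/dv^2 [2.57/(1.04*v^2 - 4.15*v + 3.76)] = (-5.559424*v^2 + 22.18424*v + 2.57*(2.08*v - 4.15)*(4.16*v - 8.3) - 20.099456)/(1.04*v^2 - 4.15*v + 3.76)^3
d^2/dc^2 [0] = 0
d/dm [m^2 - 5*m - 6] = 2*m - 5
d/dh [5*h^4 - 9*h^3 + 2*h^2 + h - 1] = 20*h^3 - 27*h^2 + 4*h + 1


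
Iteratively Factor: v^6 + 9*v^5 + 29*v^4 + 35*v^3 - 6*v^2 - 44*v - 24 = (v + 2)*(v^5 + 7*v^4 + 15*v^3 + 5*v^2 - 16*v - 12) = (v - 1)*(v + 2)*(v^4 + 8*v^3 + 23*v^2 + 28*v + 12) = (v - 1)*(v + 2)^2*(v^3 + 6*v^2 + 11*v + 6) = (v - 1)*(v + 1)*(v + 2)^2*(v^2 + 5*v + 6) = (v - 1)*(v + 1)*(v + 2)^2*(v + 3)*(v + 2)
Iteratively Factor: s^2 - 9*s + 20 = (s - 5)*(s - 4)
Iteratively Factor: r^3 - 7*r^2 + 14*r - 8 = (r - 1)*(r^2 - 6*r + 8) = (r - 2)*(r - 1)*(r - 4)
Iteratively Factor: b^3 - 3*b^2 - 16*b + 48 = (b - 3)*(b^2 - 16) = (b - 4)*(b - 3)*(b + 4)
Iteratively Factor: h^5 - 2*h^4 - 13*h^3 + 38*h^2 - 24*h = (h + 4)*(h^4 - 6*h^3 + 11*h^2 - 6*h) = (h - 3)*(h + 4)*(h^3 - 3*h^2 + 2*h) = h*(h - 3)*(h + 4)*(h^2 - 3*h + 2) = h*(h - 3)*(h - 2)*(h + 4)*(h - 1)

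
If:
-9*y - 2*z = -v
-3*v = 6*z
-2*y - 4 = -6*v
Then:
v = 18/25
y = 4/25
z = -9/25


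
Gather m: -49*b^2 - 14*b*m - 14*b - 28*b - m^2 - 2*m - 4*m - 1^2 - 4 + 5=-49*b^2 - 42*b - m^2 + m*(-14*b - 6)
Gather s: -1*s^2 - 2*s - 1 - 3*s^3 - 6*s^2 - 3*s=-3*s^3 - 7*s^2 - 5*s - 1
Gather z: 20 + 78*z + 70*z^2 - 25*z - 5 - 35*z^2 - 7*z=35*z^2 + 46*z + 15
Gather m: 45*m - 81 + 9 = 45*m - 72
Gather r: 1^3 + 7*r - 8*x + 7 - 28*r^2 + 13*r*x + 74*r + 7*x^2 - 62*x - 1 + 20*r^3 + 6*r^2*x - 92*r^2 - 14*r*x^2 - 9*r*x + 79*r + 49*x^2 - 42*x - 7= 20*r^3 + r^2*(6*x - 120) + r*(-14*x^2 + 4*x + 160) + 56*x^2 - 112*x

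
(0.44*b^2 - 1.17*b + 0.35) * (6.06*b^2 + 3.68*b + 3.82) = 2.6664*b^4 - 5.471*b^3 - 0.503800000000001*b^2 - 3.1814*b + 1.337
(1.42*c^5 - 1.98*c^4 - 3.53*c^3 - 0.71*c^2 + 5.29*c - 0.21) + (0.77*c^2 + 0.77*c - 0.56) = 1.42*c^5 - 1.98*c^4 - 3.53*c^3 + 0.0600000000000001*c^2 + 6.06*c - 0.77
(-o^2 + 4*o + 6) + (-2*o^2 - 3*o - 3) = -3*o^2 + o + 3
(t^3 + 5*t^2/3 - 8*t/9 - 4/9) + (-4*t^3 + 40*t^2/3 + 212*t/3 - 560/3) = -3*t^3 + 15*t^2 + 628*t/9 - 1684/9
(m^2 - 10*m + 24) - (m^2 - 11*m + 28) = m - 4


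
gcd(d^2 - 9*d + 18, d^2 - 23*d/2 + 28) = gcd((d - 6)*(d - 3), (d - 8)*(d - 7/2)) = 1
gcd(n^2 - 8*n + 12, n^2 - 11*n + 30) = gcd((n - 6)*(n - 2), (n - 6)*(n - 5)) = n - 6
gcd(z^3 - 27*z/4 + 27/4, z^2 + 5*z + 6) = z + 3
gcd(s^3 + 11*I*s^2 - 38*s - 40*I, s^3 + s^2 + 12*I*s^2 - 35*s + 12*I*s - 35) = s + 5*I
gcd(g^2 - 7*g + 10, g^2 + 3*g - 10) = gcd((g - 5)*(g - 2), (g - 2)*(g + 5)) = g - 2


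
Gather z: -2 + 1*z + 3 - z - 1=0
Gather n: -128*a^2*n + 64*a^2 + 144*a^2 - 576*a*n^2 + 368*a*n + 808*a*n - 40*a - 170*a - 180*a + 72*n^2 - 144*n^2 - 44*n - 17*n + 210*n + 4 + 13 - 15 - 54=208*a^2 - 390*a + n^2*(-576*a - 72) + n*(-128*a^2 + 1176*a + 149) - 52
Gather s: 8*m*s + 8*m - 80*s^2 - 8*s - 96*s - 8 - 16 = 8*m - 80*s^2 + s*(8*m - 104) - 24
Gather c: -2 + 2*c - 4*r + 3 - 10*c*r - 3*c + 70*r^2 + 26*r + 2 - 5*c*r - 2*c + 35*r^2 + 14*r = c*(-15*r - 3) + 105*r^2 + 36*r + 3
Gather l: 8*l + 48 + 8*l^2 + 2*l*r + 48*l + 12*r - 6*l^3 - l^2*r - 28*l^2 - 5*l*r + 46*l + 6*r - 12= -6*l^3 + l^2*(-r - 20) + l*(102 - 3*r) + 18*r + 36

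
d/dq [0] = 0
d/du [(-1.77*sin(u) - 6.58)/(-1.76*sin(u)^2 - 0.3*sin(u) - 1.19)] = (-3.1152*sin(u)^2 - 23.1616*sin(u) + 0.1323)*cos(u)/(3.0976*sin(u)^4 + 1.056*sin(u)^3 + 4.2788*sin(u)^2 + 0.714*sin(u) + 1.4161)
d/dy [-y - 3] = -1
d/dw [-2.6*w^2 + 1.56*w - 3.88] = 1.56 - 5.2*w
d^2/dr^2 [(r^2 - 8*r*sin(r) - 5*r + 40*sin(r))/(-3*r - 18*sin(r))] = 14*(-r^3*sin(r) + 5*r^2*sin(r) - 3*r^2*cos(2*r) - 9*r^2 + 12*r*sin(2*r) + 10*r*cos(r) + 15*r*cos(2*r) + 45*r - 10*sin(r) - 30*sin(2*r) + 6*cos(2*r) - 6)/(3*(r + 6*sin(r))^3)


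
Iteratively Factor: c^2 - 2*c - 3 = (c + 1)*(c - 3)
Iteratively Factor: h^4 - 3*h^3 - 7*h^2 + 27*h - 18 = (h - 2)*(h^3 - h^2 - 9*h + 9) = (h - 3)*(h - 2)*(h^2 + 2*h - 3) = (h - 3)*(h - 2)*(h - 1)*(h + 3)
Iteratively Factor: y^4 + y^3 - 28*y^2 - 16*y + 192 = (y - 4)*(y^3 + 5*y^2 - 8*y - 48) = (y - 4)*(y + 4)*(y^2 + y - 12) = (y - 4)*(y - 3)*(y + 4)*(y + 4)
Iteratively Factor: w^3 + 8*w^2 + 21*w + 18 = (w + 2)*(w^2 + 6*w + 9) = (w + 2)*(w + 3)*(w + 3)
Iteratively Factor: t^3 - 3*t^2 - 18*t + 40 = (t + 4)*(t^2 - 7*t + 10) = (t - 5)*(t + 4)*(t - 2)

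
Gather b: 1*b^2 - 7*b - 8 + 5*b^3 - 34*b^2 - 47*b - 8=5*b^3 - 33*b^2 - 54*b - 16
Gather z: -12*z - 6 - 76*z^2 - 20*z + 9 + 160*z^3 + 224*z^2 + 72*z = 160*z^3 + 148*z^2 + 40*z + 3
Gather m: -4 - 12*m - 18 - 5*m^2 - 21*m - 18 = -5*m^2 - 33*m - 40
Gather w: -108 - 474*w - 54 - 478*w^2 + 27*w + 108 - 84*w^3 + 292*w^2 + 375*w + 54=-84*w^3 - 186*w^2 - 72*w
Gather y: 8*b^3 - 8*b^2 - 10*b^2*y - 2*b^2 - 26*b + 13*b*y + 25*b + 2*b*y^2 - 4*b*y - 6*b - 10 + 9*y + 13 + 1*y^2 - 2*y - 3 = 8*b^3 - 10*b^2 - 7*b + y^2*(2*b + 1) + y*(-10*b^2 + 9*b + 7)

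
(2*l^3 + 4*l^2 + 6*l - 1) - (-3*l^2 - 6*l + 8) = 2*l^3 + 7*l^2 + 12*l - 9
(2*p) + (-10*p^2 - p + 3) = -10*p^2 + p + 3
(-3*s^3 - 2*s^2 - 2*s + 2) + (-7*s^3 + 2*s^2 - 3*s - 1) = -10*s^3 - 5*s + 1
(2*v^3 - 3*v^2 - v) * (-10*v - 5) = -20*v^4 + 20*v^3 + 25*v^2 + 5*v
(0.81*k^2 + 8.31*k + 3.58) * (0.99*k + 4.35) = 0.8019*k^3 + 11.7504*k^2 + 39.6927*k + 15.573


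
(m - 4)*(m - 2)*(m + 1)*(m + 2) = m^4 - 3*m^3 - 8*m^2 + 12*m + 16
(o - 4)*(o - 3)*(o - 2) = o^3 - 9*o^2 + 26*o - 24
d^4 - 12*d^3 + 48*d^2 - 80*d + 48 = (d - 6)*(d - 2)^3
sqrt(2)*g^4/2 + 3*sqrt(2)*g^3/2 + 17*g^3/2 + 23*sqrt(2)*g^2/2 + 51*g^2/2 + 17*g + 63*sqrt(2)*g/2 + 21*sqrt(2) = (g + 1)*(g + 3*sqrt(2)/2)*(g + 7*sqrt(2))*(sqrt(2)*g/2 + sqrt(2))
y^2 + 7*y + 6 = (y + 1)*(y + 6)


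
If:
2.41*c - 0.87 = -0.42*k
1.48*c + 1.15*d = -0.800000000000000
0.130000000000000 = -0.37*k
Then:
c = 0.42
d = -1.24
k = -0.35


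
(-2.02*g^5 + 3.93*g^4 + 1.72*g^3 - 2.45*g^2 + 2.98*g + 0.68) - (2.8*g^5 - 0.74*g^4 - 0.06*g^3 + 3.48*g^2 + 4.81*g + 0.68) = -4.82*g^5 + 4.67*g^4 + 1.78*g^3 - 5.93*g^2 - 1.83*g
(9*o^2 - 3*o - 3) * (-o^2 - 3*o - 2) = -9*o^4 - 24*o^3 - 6*o^2 + 15*o + 6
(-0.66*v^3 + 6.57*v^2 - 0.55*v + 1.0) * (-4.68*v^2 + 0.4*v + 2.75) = 3.0888*v^5 - 31.0116*v^4 + 3.387*v^3 + 13.1675*v^2 - 1.1125*v + 2.75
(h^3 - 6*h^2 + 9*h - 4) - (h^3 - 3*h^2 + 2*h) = -3*h^2 + 7*h - 4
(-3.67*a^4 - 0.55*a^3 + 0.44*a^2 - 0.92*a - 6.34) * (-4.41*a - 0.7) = 16.1847*a^5 + 4.9945*a^4 - 1.5554*a^3 + 3.7492*a^2 + 28.6034*a + 4.438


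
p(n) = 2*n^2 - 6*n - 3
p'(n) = 4*n - 6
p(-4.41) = 62.36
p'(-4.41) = -23.64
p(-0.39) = -0.36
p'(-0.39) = -7.56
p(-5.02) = 77.52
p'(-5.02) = -26.08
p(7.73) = 70.13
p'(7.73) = 24.92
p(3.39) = -0.36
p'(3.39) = 7.56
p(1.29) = -7.41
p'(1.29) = -0.84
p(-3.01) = 33.18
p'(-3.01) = -18.04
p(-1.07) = 5.71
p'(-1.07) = -10.28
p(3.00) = -3.00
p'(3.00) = 6.00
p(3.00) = -3.00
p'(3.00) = 6.00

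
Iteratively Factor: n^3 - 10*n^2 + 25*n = (n)*(n^2 - 10*n + 25) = n*(n - 5)*(n - 5)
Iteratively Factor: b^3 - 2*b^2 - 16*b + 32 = (b - 2)*(b^2 - 16) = (b - 4)*(b - 2)*(b + 4)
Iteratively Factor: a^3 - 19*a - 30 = (a + 3)*(a^2 - 3*a - 10) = (a - 5)*(a + 3)*(a + 2)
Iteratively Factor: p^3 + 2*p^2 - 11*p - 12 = (p + 4)*(p^2 - 2*p - 3) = (p + 1)*(p + 4)*(p - 3)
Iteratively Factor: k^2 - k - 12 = (k + 3)*(k - 4)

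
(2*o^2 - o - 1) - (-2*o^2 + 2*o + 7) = 4*o^2 - 3*o - 8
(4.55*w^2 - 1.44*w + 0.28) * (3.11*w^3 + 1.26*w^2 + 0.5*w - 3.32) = 14.1505*w^5 + 1.2546*w^4 + 1.3314*w^3 - 15.4732*w^2 + 4.9208*w - 0.9296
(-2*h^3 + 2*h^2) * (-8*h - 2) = 16*h^4 - 12*h^3 - 4*h^2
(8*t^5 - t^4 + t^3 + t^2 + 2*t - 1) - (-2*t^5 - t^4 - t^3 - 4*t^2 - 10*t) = 10*t^5 + 2*t^3 + 5*t^2 + 12*t - 1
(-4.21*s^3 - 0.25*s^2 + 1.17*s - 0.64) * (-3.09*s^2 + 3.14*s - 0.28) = 13.0089*s^5 - 12.4469*s^4 - 3.2215*s^3 + 5.7214*s^2 - 2.3372*s + 0.1792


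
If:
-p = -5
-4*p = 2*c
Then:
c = -10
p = 5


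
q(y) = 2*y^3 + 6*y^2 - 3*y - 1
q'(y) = 6*y^2 + 12*y - 3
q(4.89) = 361.66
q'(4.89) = 199.15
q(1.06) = 4.94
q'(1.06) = 16.46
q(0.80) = 1.46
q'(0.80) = 10.44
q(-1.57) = 10.76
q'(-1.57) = -7.05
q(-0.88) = 4.92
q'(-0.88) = -8.91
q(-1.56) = 10.69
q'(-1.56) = -7.12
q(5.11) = 407.21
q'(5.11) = 214.99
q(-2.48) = 12.84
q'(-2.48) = 4.14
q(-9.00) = -946.00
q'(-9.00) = 375.00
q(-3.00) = 8.00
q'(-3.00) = 15.00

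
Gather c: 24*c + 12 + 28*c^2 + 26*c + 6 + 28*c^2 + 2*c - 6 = 56*c^2 + 52*c + 12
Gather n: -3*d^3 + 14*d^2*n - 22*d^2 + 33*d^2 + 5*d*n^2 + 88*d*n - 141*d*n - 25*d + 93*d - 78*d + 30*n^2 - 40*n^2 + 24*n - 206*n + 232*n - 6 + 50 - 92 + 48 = -3*d^3 + 11*d^2 - 10*d + n^2*(5*d - 10) + n*(14*d^2 - 53*d + 50)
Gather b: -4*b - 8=-4*b - 8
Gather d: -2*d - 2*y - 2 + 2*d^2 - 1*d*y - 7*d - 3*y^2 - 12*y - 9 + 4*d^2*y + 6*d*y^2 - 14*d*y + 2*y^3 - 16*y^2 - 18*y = d^2*(4*y + 2) + d*(6*y^2 - 15*y - 9) + 2*y^3 - 19*y^2 - 32*y - 11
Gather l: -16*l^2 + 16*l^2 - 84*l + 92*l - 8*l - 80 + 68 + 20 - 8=0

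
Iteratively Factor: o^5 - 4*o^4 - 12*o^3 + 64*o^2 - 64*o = (o - 4)*(o^4 - 12*o^2 + 16*o) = (o - 4)*(o - 2)*(o^3 + 2*o^2 - 8*o) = (o - 4)*(o - 2)*(o + 4)*(o^2 - 2*o) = o*(o - 4)*(o - 2)*(o + 4)*(o - 2)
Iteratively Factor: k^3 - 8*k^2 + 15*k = (k - 5)*(k^2 - 3*k) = (k - 5)*(k - 3)*(k)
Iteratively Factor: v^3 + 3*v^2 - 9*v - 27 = (v + 3)*(v^2 - 9) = (v + 3)^2*(v - 3)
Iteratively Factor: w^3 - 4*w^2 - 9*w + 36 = (w - 4)*(w^2 - 9) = (w - 4)*(w + 3)*(w - 3)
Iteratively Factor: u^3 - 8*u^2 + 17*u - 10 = (u - 2)*(u^2 - 6*u + 5) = (u - 5)*(u - 2)*(u - 1)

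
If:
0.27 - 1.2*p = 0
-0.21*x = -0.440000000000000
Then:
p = 0.22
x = 2.10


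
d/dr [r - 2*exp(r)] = 1 - 2*exp(r)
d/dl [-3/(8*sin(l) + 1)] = 24*cos(l)/(8*sin(l) + 1)^2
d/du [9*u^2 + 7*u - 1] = 18*u + 7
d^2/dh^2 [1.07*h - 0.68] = 0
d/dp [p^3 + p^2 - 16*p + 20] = 3*p^2 + 2*p - 16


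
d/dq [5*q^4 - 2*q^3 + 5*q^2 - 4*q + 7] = 20*q^3 - 6*q^2 + 10*q - 4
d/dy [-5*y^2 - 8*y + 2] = -10*y - 8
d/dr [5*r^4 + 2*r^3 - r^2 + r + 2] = 20*r^3 + 6*r^2 - 2*r + 1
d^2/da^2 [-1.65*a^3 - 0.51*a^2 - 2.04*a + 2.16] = -9.9*a - 1.02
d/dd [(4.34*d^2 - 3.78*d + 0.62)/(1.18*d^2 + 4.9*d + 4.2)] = (25.7264*d^2 + 34.9928*d - 18.914)/(1.3924*d^4 + 11.564*d^3 + 33.922*d^2 + 41.16*d + 17.64)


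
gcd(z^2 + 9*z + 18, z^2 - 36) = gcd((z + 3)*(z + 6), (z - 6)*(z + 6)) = z + 6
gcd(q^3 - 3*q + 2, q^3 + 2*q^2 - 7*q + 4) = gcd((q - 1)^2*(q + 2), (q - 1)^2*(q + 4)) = q^2 - 2*q + 1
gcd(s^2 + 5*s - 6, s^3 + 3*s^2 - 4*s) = s - 1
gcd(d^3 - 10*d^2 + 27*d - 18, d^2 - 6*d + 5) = d - 1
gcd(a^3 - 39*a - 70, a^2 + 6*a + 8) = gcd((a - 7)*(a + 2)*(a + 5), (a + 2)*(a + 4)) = a + 2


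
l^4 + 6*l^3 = l^3*(l + 6)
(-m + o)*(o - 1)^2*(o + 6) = -m*o^3 - 4*m*o^2 + 11*m*o - 6*m + o^4 + 4*o^3 - 11*o^2 + 6*o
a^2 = a^2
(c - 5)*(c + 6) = c^2 + c - 30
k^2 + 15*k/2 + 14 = (k + 7/2)*(k + 4)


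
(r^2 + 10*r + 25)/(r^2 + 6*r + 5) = (r + 5)/(r + 1)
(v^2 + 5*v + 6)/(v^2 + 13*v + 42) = (v^2 + 5*v + 6)/(v^2 + 13*v + 42)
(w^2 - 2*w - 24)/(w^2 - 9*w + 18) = (w + 4)/(w - 3)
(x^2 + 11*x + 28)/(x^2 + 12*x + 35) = (x + 4)/(x + 5)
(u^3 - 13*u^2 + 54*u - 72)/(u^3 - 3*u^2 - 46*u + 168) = (u - 3)/(u + 7)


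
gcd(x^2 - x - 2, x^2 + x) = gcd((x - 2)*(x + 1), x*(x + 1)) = x + 1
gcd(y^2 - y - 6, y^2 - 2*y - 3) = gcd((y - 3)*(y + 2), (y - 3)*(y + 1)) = y - 3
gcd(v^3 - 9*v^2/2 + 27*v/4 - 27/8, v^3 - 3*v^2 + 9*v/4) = v^2 - 3*v + 9/4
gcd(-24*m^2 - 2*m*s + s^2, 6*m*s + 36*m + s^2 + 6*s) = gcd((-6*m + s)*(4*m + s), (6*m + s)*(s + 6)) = 1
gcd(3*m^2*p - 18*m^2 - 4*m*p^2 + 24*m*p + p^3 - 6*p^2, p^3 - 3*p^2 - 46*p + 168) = p - 6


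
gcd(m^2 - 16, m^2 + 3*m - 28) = m - 4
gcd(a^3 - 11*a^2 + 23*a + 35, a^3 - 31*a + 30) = a - 5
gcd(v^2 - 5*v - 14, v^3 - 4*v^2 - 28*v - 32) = v + 2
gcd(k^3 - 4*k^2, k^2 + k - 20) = k - 4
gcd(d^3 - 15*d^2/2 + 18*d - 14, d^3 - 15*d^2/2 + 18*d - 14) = d^3 - 15*d^2/2 + 18*d - 14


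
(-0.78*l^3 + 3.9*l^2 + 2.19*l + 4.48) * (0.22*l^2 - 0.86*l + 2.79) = -0.1716*l^5 + 1.5288*l^4 - 5.0484*l^3 + 9.9832*l^2 + 2.2573*l + 12.4992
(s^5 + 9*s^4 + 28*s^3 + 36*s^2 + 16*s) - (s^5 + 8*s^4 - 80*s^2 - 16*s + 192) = s^4 + 28*s^3 + 116*s^2 + 32*s - 192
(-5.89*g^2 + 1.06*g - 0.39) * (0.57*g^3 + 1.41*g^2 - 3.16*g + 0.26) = -3.3573*g^5 - 7.7007*g^4 + 19.8847*g^3 - 5.4309*g^2 + 1.508*g - 0.1014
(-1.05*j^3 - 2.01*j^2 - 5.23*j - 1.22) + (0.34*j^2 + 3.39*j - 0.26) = -1.05*j^3 - 1.67*j^2 - 1.84*j - 1.48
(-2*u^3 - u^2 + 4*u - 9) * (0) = 0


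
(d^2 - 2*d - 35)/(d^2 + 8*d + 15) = (d - 7)/(d + 3)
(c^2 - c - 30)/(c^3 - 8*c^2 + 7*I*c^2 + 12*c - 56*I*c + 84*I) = (c + 5)/(c^2 + c*(-2 + 7*I) - 14*I)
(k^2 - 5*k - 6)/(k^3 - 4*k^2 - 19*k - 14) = (k - 6)/(k^2 - 5*k - 14)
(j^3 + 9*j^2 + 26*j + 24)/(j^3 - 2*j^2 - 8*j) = (j^2 + 7*j + 12)/(j*(j - 4))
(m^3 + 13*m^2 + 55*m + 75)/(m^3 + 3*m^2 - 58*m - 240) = (m^2 + 8*m + 15)/(m^2 - 2*m - 48)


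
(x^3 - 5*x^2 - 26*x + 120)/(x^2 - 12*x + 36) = (x^2 + x - 20)/(x - 6)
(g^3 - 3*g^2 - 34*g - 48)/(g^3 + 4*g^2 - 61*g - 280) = (g^2 + 5*g + 6)/(g^2 + 12*g + 35)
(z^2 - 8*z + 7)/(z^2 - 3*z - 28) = (z - 1)/(z + 4)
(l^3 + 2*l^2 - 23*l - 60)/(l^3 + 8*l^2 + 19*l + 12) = (l - 5)/(l + 1)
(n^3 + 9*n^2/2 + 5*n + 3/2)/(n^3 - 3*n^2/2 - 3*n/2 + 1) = (2*n^2 + 7*n + 3)/(2*n^2 - 5*n + 2)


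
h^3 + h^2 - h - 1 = (h - 1)*(h + 1)^2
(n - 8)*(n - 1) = n^2 - 9*n + 8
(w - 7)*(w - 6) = w^2 - 13*w + 42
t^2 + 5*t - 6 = (t - 1)*(t + 6)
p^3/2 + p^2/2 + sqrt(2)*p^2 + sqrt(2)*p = p*(p/2 + sqrt(2))*(p + 1)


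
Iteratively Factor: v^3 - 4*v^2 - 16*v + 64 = (v + 4)*(v^2 - 8*v + 16) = (v - 4)*(v + 4)*(v - 4)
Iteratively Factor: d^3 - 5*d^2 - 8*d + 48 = (d - 4)*(d^2 - d - 12) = (d - 4)*(d + 3)*(d - 4)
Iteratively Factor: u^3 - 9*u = (u - 3)*(u^2 + 3*u) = (u - 3)*(u + 3)*(u)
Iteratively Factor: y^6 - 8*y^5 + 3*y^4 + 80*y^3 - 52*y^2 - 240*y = (y)*(y^5 - 8*y^4 + 3*y^3 + 80*y^2 - 52*y - 240) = y*(y + 2)*(y^4 - 10*y^3 + 23*y^2 + 34*y - 120) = y*(y - 5)*(y + 2)*(y^3 - 5*y^2 - 2*y + 24) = y*(y - 5)*(y - 4)*(y + 2)*(y^2 - y - 6) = y*(y - 5)*(y - 4)*(y + 2)^2*(y - 3)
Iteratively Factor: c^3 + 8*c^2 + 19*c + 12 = (c + 4)*(c^2 + 4*c + 3) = (c + 1)*(c + 4)*(c + 3)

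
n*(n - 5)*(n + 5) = n^3 - 25*n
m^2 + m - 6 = (m - 2)*(m + 3)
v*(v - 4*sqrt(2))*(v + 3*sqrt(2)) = v^3 - sqrt(2)*v^2 - 24*v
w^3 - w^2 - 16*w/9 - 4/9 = (w - 2)*(w + 1/3)*(w + 2/3)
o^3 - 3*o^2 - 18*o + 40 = (o - 5)*(o - 2)*(o + 4)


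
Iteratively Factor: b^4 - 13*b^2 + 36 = (b - 3)*(b^3 + 3*b^2 - 4*b - 12) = (b - 3)*(b + 2)*(b^2 + b - 6) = (b - 3)*(b + 2)*(b + 3)*(b - 2)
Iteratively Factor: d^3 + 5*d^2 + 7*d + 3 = (d + 3)*(d^2 + 2*d + 1) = (d + 1)*(d + 3)*(d + 1)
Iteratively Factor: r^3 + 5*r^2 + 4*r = (r)*(r^2 + 5*r + 4) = r*(r + 4)*(r + 1)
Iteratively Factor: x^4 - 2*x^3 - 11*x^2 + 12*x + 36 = (x + 2)*(x^3 - 4*x^2 - 3*x + 18) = (x + 2)^2*(x^2 - 6*x + 9) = (x - 3)*(x + 2)^2*(x - 3)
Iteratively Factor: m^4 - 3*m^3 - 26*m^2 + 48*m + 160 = (m - 5)*(m^3 + 2*m^2 - 16*m - 32) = (m - 5)*(m + 2)*(m^2 - 16) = (m - 5)*(m - 4)*(m + 2)*(m + 4)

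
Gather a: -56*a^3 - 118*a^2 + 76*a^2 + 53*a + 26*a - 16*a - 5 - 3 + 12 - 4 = -56*a^3 - 42*a^2 + 63*a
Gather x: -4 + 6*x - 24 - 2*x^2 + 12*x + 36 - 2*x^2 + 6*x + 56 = -4*x^2 + 24*x + 64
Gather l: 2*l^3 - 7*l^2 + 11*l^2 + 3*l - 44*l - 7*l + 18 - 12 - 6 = 2*l^3 + 4*l^2 - 48*l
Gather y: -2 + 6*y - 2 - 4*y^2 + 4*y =-4*y^2 + 10*y - 4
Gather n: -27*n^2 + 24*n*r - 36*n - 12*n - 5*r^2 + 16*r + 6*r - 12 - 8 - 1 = -27*n^2 + n*(24*r - 48) - 5*r^2 + 22*r - 21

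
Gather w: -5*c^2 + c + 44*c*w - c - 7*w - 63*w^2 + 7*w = -5*c^2 + 44*c*w - 63*w^2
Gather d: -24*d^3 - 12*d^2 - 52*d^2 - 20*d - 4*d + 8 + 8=-24*d^3 - 64*d^2 - 24*d + 16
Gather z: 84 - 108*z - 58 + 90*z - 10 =16 - 18*z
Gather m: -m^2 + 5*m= -m^2 + 5*m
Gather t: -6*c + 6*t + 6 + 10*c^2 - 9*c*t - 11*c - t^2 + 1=10*c^2 - 17*c - t^2 + t*(6 - 9*c) + 7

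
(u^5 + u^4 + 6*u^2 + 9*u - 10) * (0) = 0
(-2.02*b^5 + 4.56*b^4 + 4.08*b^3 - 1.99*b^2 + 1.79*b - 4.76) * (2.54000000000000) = -5.1308*b^5 + 11.5824*b^4 + 10.3632*b^3 - 5.0546*b^2 + 4.5466*b - 12.0904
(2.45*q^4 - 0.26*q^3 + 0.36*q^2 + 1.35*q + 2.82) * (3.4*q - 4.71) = 8.33*q^5 - 12.4235*q^4 + 2.4486*q^3 + 2.8944*q^2 + 3.2295*q - 13.2822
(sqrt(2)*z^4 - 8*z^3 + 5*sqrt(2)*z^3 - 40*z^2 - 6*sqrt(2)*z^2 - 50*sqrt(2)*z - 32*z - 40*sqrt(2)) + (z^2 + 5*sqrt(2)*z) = sqrt(2)*z^4 - 8*z^3 + 5*sqrt(2)*z^3 - 39*z^2 - 6*sqrt(2)*z^2 - 45*sqrt(2)*z - 32*z - 40*sqrt(2)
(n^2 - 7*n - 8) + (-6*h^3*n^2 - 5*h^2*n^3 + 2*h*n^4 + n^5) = -6*h^3*n^2 - 5*h^2*n^3 + 2*h*n^4 + n^5 + n^2 - 7*n - 8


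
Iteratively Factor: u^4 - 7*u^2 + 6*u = (u - 2)*(u^3 + 2*u^2 - 3*u) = (u - 2)*(u + 3)*(u^2 - u) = u*(u - 2)*(u + 3)*(u - 1)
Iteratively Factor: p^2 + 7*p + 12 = (p + 4)*(p + 3)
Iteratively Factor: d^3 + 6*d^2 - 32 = (d + 4)*(d^2 + 2*d - 8) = (d + 4)^2*(d - 2)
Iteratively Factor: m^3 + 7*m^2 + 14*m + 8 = (m + 1)*(m^2 + 6*m + 8) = (m + 1)*(m + 4)*(m + 2)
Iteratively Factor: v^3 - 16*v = (v)*(v^2 - 16) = v*(v - 4)*(v + 4)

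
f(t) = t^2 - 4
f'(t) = 2*t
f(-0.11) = -3.99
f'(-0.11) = -0.22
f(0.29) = -3.92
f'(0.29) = 0.58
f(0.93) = -3.14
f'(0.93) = 1.86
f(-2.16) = 0.67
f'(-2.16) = -4.32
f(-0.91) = -3.17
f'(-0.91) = -1.82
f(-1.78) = -0.83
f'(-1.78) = -3.56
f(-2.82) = 3.95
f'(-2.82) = -5.64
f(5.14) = 22.42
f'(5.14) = 10.28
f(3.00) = 5.00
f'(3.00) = 6.00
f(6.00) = 32.00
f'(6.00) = 12.00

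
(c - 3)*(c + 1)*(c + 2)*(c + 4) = c^4 + 4*c^3 - 7*c^2 - 34*c - 24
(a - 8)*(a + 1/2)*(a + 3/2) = a^3 - 6*a^2 - 61*a/4 - 6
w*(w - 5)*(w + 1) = w^3 - 4*w^2 - 5*w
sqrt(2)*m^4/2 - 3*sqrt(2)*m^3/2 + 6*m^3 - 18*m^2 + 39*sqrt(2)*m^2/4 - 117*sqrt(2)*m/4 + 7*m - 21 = (m/2 + sqrt(2))*(m - 3)*(m + 7*sqrt(2)/2)*(sqrt(2)*m + 1)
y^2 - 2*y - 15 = (y - 5)*(y + 3)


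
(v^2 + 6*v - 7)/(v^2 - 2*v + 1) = (v + 7)/(v - 1)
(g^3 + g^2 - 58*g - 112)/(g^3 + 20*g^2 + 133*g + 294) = (g^2 - 6*g - 16)/(g^2 + 13*g + 42)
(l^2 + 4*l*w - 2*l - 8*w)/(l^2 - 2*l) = (l + 4*w)/l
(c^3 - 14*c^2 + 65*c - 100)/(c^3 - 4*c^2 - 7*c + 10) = (c^2 - 9*c + 20)/(c^2 + c - 2)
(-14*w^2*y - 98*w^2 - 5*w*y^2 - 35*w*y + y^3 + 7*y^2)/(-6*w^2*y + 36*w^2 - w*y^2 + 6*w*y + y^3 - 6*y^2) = (-7*w*y - 49*w + y^2 + 7*y)/(-3*w*y + 18*w + y^2 - 6*y)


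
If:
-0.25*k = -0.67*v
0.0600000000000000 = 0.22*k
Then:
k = 0.27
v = 0.10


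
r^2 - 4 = (r - 2)*(r + 2)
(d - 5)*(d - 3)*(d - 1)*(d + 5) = d^4 - 4*d^3 - 22*d^2 + 100*d - 75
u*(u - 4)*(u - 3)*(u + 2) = u^4 - 5*u^3 - 2*u^2 + 24*u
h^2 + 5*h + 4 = (h + 1)*(h + 4)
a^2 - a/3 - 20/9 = (a - 5/3)*(a + 4/3)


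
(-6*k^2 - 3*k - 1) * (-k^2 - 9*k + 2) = 6*k^4 + 57*k^3 + 16*k^2 + 3*k - 2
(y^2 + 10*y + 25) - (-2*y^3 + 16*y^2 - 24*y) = 2*y^3 - 15*y^2 + 34*y + 25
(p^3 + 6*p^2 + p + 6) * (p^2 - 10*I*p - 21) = p^5 + 6*p^4 - 10*I*p^4 - 20*p^3 - 60*I*p^3 - 120*p^2 - 10*I*p^2 - 21*p - 60*I*p - 126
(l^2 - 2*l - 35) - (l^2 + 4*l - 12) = -6*l - 23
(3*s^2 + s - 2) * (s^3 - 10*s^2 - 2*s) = 3*s^5 - 29*s^4 - 18*s^3 + 18*s^2 + 4*s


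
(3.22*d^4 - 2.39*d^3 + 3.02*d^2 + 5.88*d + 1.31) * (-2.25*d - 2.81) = -7.245*d^5 - 3.6707*d^4 - 0.0790999999999995*d^3 - 21.7162*d^2 - 19.4703*d - 3.6811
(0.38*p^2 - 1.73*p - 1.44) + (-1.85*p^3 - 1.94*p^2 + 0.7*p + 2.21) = -1.85*p^3 - 1.56*p^2 - 1.03*p + 0.77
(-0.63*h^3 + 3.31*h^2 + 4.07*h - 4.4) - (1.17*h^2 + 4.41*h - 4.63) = -0.63*h^3 + 2.14*h^2 - 0.34*h + 0.23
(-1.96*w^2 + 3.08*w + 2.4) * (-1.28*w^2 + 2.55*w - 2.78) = 2.5088*w^4 - 8.9404*w^3 + 10.2308*w^2 - 2.4424*w - 6.672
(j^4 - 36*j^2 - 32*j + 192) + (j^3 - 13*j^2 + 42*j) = j^4 + j^3 - 49*j^2 + 10*j + 192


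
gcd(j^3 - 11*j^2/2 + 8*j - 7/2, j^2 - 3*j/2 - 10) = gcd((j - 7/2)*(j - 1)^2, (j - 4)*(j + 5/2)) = 1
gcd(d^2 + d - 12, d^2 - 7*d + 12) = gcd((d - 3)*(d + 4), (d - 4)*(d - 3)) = d - 3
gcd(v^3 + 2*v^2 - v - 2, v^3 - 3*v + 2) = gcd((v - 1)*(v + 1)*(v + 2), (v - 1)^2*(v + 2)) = v^2 + v - 2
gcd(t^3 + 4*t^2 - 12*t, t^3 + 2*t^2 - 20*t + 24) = t^2 + 4*t - 12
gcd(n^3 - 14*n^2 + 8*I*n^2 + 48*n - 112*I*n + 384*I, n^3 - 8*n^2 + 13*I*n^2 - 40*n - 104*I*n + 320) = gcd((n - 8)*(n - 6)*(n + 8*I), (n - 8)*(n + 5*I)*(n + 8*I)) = n^2 + n*(-8 + 8*I) - 64*I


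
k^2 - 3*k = k*(k - 3)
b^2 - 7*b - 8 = (b - 8)*(b + 1)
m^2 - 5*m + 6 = (m - 3)*(m - 2)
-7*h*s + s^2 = s*(-7*h + s)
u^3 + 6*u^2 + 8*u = u*(u + 2)*(u + 4)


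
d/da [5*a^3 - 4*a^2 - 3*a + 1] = 15*a^2 - 8*a - 3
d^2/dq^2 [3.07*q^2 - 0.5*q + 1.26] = 6.14000000000000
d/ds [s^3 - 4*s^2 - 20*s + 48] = 3*s^2 - 8*s - 20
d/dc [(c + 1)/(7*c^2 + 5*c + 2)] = (7*c^2 + 5*c - (c + 1)*(14*c + 5) + 2)/(7*c^2 + 5*c + 2)^2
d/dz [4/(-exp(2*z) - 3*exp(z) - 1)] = (8*exp(z) + 12)*exp(z)/(exp(2*z) + 3*exp(z) + 1)^2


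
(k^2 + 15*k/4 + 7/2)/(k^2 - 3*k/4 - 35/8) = 2*(k + 2)/(2*k - 5)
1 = 1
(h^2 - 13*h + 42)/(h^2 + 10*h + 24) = (h^2 - 13*h + 42)/(h^2 + 10*h + 24)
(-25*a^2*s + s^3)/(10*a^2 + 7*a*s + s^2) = s*(-5*a + s)/(2*a + s)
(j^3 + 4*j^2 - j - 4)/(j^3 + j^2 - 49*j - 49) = (j^2 + 3*j - 4)/(j^2 - 49)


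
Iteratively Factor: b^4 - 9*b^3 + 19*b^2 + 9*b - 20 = (b - 1)*(b^3 - 8*b^2 + 11*b + 20) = (b - 4)*(b - 1)*(b^2 - 4*b - 5) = (b - 4)*(b - 1)*(b + 1)*(b - 5)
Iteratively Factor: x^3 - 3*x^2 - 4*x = (x - 4)*(x^2 + x) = x*(x - 4)*(x + 1)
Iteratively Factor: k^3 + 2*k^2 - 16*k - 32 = (k + 2)*(k^2 - 16) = (k - 4)*(k + 2)*(k + 4)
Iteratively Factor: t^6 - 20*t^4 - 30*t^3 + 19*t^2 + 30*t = (t)*(t^5 - 20*t^3 - 30*t^2 + 19*t + 30) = t*(t + 2)*(t^4 - 2*t^3 - 16*t^2 + 2*t + 15) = t*(t + 2)*(t + 3)*(t^3 - 5*t^2 - t + 5) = t*(t + 1)*(t + 2)*(t + 3)*(t^2 - 6*t + 5) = t*(t - 5)*(t + 1)*(t + 2)*(t + 3)*(t - 1)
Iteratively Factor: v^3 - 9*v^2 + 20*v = (v - 5)*(v^2 - 4*v) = (v - 5)*(v - 4)*(v)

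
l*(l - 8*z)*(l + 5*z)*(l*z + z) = l^4*z - 3*l^3*z^2 + l^3*z - 40*l^2*z^3 - 3*l^2*z^2 - 40*l*z^3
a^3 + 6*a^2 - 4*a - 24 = (a - 2)*(a + 2)*(a + 6)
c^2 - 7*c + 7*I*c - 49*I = (c - 7)*(c + 7*I)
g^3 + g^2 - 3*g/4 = g*(g - 1/2)*(g + 3/2)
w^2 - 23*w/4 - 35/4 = (w - 7)*(w + 5/4)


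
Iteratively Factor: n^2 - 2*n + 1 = (n - 1)*(n - 1)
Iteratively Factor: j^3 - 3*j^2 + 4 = (j - 2)*(j^2 - j - 2) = (j - 2)*(j + 1)*(j - 2)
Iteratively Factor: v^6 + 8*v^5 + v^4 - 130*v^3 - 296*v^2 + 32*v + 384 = (v - 4)*(v^5 + 12*v^4 + 49*v^3 + 66*v^2 - 32*v - 96) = (v - 4)*(v + 3)*(v^4 + 9*v^3 + 22*v^2 - 32) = (v - 4)*(v + 3)*(v + 4)*(v^3 + 5*v^2 + 2*v - 8) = (v - 4)*(v - 1)*(v + 3)*(v + 4)*(v^2 + 6*v + 8) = (v - 4)*(v - 1)*(v + 2)*(v + 3)*(v + 4)*(v + 4)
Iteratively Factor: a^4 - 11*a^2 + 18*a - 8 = (a - 1)*(a^3 + a^2 - 10*a + 8) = (a - 2)*(a - 1)*(a^2 + 3*a - 4) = (a - 2)*(a - 1)^2*(a + 4)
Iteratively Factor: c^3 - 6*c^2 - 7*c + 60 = (c + 3)*(c^2 - 9*c + 20) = (c - 5)*(c + 3)*(c - 4)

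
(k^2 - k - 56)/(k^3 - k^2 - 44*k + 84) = (k - 8)/(k^2 - 8*k + 12)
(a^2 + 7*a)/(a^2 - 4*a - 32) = a*(a + 7)/(a^2 - 4*a - 32)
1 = 1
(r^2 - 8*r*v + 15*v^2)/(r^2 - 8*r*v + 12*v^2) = (r^2 - 8*r*v + 15*v^2)/(r^2 - 8*r*v + 12*v^2)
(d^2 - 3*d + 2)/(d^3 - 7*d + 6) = 1/(d + 3)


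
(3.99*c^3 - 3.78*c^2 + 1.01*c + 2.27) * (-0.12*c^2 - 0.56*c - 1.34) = -0.4788*c^5 - 1.7808*c^4 - 3.351*c^3 + 4.2272*c^2 - 2.6246*c - 3.0418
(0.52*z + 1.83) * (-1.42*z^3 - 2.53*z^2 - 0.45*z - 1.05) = -0.7384*z^4 - 3.9142*z^3 - 4.8639*z^2 - 1.3695*z - 1.9215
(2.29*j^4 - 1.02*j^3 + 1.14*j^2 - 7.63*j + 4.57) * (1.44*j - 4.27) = 3.2976*j^5 - 11.2471*j^4 + 5.997*j^3 - 15.855*j^2 + 39.1609*j - 19.5139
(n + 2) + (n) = 2*n + 2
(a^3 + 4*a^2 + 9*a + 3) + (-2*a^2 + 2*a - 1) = a^3 + 2*a^2 + 11*a + 2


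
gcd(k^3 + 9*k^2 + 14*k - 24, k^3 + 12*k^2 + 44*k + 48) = k^2 + 10*k + 24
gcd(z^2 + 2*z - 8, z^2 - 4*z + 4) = z - 2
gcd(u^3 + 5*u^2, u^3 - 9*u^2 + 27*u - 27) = 1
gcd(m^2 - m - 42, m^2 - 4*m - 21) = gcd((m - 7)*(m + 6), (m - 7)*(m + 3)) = m - 7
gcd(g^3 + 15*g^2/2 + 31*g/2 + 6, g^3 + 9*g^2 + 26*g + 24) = g^2 + 7*g + 12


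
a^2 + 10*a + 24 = (a + 4)*(a + 6)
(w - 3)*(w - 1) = w^2 - 4*w + 3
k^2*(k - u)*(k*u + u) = k^4*u - k^3*u^2 + k^3*u - k^2*u^2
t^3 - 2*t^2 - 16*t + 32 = (t - 4)*(t - 2)*(t + 4)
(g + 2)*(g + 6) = g^2 + 8*g + 12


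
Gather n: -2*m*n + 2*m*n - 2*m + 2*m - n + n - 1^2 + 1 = 0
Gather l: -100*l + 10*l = -90*l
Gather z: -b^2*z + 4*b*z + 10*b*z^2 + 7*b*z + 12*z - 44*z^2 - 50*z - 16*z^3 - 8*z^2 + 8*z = -16*z^3 + z^2*(10*b - 52) + z*(-b^2 + 11*b - 30)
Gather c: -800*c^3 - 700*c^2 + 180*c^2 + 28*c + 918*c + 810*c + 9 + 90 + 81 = -800*c^3 - 520*c^2 + 1756*c + 180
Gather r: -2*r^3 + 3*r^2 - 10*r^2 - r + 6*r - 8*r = -2*r^3 - 7*r^2 - 3*r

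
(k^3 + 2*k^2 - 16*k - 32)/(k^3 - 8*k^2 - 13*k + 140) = (k^2 - 2*k - 8)/(k^2 - 12*k + 35)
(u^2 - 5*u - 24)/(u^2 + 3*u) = (u - 8)/u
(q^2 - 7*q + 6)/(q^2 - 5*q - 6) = (q - 1)/(q + 1)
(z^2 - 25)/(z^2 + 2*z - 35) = (z + 5)/(z + 7)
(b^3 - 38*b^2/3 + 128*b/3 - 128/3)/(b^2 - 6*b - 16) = (3*b^2 - 14*b + 16)/(3*(b + 2))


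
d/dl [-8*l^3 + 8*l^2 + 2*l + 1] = -24*l^2 + 16*l + 2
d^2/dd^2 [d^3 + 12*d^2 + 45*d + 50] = 6*d + 24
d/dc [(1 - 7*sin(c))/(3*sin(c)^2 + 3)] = -(2*sin(c) + 7*cos(c)^2)*cos(c)/(3*(sin(c)^2 + 1)^2)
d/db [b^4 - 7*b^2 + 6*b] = 4*b^3 - 14*b + 6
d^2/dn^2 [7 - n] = 0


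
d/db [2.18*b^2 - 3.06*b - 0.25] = 4.36*b - 3.06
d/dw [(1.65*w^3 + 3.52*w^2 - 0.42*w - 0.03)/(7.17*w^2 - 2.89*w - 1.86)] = (11.8305*w^4 - 9.53699999999999*w^3 - 16.3684*w^2 - 12.6642*w + 0.6945)/(51.4089*w^4 - 41.4426*w^3 - 18.3203*w^2 + 10.7508*w + 3.4596)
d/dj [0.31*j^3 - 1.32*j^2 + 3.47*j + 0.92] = 0.93*j^2 - 2.64*j + 3.47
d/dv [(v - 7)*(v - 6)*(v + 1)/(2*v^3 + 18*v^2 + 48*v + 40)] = (21*v^3 - 52*v^2 - 511*v - 214)/(2*(v^5 + 16*v^4 + 97*v^3 + 278*v^2 + 380*v + 200))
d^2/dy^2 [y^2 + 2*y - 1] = 2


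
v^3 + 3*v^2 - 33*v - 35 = (v - 5)*(v + 1)*(v + 7)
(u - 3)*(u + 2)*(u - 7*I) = u^3 - u^2 - 7*I*u^2 - 6*u + 7*I*u + 42*I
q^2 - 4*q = q*(q - 4)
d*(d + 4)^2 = d^3 + 8*d^2 + 16*d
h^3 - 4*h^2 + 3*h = h*(h - 3)*(h - 1)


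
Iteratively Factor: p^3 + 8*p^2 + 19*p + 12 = (p + 3)*(p^2 + 5*p + 4) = (p + 3)*(p + 4)*(p + 1)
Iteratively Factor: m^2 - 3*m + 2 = (m - 2)*(m - 1)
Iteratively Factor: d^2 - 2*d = (d - 2)*(d)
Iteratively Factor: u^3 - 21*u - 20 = (u - 5)*(u^2 + 5*u + 4) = (u - 5)*(u + 1)*(u + 4)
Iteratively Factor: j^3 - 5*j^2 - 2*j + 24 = (j - 3)*(j^2 - 2*j - 8) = (j - 4)*(j - 3)*(j + 2)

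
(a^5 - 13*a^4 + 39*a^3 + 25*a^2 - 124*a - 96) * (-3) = -3*a^5 + 39*a^4 - 117*a^3 - 75*a^2 + 372*a + 288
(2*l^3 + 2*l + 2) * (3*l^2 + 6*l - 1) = 6*l^5 + 12*l^4 + 4*l^3 + 18*l^2 + 10*l - 2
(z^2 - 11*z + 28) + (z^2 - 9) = 2*z^2 - 11*z + 19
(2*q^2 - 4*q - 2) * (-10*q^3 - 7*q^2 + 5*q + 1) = -20*q^5 + 26*q^4 + 58*q^3 - 4*q^2 - 14*q - 2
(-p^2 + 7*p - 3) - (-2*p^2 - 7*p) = p^2 + 14*p - 3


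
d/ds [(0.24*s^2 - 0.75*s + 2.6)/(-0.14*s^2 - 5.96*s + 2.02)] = (-1.5354*s^2 + 1.6976*s + 13.981)/(0.0196*s^4 + 1.6688*s^3 + 34.956*s^2 - 24.0784*s + 4.0804)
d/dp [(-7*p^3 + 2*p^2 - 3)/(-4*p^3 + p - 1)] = (p*(21*p - 4)*(4*p^3 - p + 1) - (12*p^2 - 1)*(7*p^3 - 2*p^2 + 3))/(4*p^3 - p + 1)^2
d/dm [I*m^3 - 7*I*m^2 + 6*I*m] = I*(3*m^2 - 14*m + 6)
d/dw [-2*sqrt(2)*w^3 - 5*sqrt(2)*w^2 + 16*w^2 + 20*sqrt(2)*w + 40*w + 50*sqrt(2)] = -6*sqrt(2)*w^2 - 10*sqrt(2)*w + 32*w + 20*sqrt(2) + 40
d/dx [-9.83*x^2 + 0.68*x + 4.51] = 0.68 - 19.66*x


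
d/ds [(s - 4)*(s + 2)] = 2*s - 2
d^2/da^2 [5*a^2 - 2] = 10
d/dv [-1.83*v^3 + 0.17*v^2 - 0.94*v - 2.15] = -5.49*v^2 + 0.34*v - 0.94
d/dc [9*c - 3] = 9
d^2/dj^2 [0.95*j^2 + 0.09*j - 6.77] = 1.90000000000000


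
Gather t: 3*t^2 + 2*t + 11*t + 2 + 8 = 3*t^2 + 13*t + 10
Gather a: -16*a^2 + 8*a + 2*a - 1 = -16*a^2 + 10*a - 1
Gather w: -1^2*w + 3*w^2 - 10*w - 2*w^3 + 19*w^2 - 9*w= -2*w^3 + 22*w^2 - 20*w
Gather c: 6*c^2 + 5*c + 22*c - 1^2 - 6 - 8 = 6*c^2 + 27*c - 15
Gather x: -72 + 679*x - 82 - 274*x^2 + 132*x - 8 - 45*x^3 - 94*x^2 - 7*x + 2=-45*x^3 - 368*x^2 + 804*x - 160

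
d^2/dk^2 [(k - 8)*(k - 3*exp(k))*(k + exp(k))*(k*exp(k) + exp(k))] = (k^4 - 8*k^3*exp(k) + k^3 - 27*k^2*exp(2*k) + 32*k^2*exp(k) - 38*k^2 + 153*k*exp(2*k) + 164*k*exp(k) - 74*k + 336*exp(2*k) + 92*exp(k) - 16)*exp(k)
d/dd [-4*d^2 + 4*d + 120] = 4 - 8*d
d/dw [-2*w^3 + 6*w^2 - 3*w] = -6*w^2 + 12*w - 3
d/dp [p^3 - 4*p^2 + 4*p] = 3*p^2 - 8*p + 4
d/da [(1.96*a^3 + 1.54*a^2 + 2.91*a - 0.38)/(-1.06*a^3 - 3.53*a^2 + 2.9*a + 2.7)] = (-5.2864*a^4 + 17.5372*a^3 + 29.4059*a^2 + 5.6332*a + 8.959)/(1.1236*a^6 + 7.4836*a^5 + 6.3129*a^4 - 26.198*a^3 - 10.652*a^2 + 15.66*a + 7.29)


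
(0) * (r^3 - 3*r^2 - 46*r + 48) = 0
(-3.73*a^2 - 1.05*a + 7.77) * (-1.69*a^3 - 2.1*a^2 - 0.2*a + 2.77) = 6.3037*a^5 + 9.6075*a^4 - 10.1803*a^3 - 26.4391*a^2 - 4.4625*a + 21.5229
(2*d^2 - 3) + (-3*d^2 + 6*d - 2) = -d^2 + 6*d - 5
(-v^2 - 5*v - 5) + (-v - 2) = -v^2 - 6*v - 7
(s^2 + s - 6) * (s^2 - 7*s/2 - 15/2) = s^4 - 5*s^3/2 - 17*s^2 + 27*s/2 + 45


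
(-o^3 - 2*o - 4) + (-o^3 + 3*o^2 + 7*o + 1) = -2*o^3 + 3*o^2 + 5*o - 3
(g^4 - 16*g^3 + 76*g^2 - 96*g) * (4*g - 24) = 4*g^5 - 88*g^4 + 688*g^3 - 2208*g^2 + 2304*g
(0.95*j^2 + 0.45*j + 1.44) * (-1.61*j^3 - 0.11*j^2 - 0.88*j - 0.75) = -1.5295*j^5 - 0.829*j^4 - 3.2039*j^3 - 1.2669*j^2 - 1.6047*j - 1.08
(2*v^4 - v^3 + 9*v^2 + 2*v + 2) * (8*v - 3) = 16*v^5 - 14*v^4 + 75*v^3 - 11*v^2 + 10*v - 6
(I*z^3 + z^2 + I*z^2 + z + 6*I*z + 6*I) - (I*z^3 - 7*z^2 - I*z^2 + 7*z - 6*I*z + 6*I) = 8*z^2 + 2*I*z^2 - 6*z + 12*I*z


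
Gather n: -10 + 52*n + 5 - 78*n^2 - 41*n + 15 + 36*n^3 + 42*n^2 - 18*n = 36*n^3 - 36*n^2 - 7*n + 10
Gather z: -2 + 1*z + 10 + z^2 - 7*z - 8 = z^2 - 6*z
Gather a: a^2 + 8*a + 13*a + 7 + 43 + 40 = a^2 + 21*a + 90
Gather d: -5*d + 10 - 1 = 9 - 5*d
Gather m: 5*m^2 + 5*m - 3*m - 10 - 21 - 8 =5*m^2 + 2*m - 39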